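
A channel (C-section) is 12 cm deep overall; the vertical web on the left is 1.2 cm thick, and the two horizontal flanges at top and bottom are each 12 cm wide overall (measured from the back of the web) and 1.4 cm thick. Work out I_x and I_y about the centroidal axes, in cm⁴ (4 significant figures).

I_x ≈ 1027 cm⁴, I_y ≈ 646.8 cm⁴

Treat the section as a set of non-overlapping primitives; coordinates are from the bounding-box lower-left.
Web: 1.2 × 12, A = 14.4 cm², y = 6 cm, Ī = 172.8 cm⁴.
Top flange (beyond web): 10.8 × 1.4, A = 15.12 cm², y = 11.3 cm, Ī = 2.4696 cm⁴.
Bottom flange (beyond web): 10.8 × 1.4, A = 15.12 cm², y = 0.7 cm, Ī = 2.4696 cm⁴.
By symmetry the centroid is at mid-height, ȳ = 6 cm.
Transfer each piece to the centroidal x-axis using Ī + A·d² with d = y − 6:
  web: d = 0 cm → contributes +172.8 cm⁴
  top flange (beyond web): d = 5.3 cm → contributes +427.19 cm⁴
  bottom flange (beyond web): d = -5.3 cm → contributes +427.19 cm⁴
Total I = 1027.18 cm⁴.
For the y-axis: x̄ = 4.66452 cm.
Repeating about the centroidal y-axis gives I_y = 646.835 cm⁴.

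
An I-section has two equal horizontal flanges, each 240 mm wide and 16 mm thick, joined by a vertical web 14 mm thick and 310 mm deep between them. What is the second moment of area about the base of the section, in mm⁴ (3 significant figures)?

I_base ≈ 5.90 × 10⁸ mm⁴

Split into non-overlapping primitives; take the origin at the lower-left of the bounding box.
Bottom flange: 240 × 16, A = 3 840 mm², y = 8 mm, Ī = 81 920 mm⁴.
Web: 14 × 310, A = 4 340 mm², y = 171 mm, Ī = 34 756 167 mm⁴.
Top flange: 240 × 16, A = 3 840 mm², y = 334 mm, Ī = 81 920 mm⁴.
Transfer each piece to the base of the section using Ī + A·d² with d = y − 0:
  bottom flange: d = 8 mm → contributes +327 680 mm⁴
  web: d = 171 mm → contributes +161 662 107 mm⁴
  top flange: d = 334 mm → contributes +428 456 960 mm⁴
Total I = 590 446 747 mm⁴.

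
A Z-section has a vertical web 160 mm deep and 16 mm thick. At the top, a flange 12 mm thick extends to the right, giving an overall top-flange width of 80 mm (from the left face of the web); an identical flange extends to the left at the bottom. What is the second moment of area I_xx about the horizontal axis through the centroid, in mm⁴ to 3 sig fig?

Split into non-overlapping primitives; take the origin at the lower-left of the bounding box.
Web: 16 × 160, A = 2 560 mm², y = 80 mm, Ī = 5 461 333 mm⁴.
Top flange (beyond web): 64 × 12, A = 768 mm², y = 154 mm, Ī = 9 216 mm⁴.
Bottom flange (beyond web): 64 × 12, A = 768 mm², y = 6 mm, Ī = 9 216 mm⁴.
Centroid: ȳ = ΣA·y / ΣA = 80 mm.
Transfer each piece to the horizontal axis through the centroid using Ī + A·d² with d = y − 80:
  web: d = 0 mm → contributes +5 461 333 mm⁴
  top flange (beyond web): d = 74 mm → contributes +4 214 784 mm⁴
  bottom flange (beyond web): d = -74 mm → contributes +4 214 784 mm⁴
Total I = 13 890 901 mm⁴.

I_xx ≈ 1.39 × 10⁷ mm⁴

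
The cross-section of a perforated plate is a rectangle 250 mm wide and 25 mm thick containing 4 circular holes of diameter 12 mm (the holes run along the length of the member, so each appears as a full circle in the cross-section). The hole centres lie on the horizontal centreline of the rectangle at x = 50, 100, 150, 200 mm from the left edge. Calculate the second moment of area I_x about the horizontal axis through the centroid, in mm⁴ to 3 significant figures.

I_x ≈ 3.21 × 10⁵ mm⁴

Break the section into simple shapes (no overlaps), measuring from the bottom-left corner of the bounding box.
Plate: 250 × 25, A = 6 250 mm², y = 12.5 mm, Ī = 325 521 mm⁴.
Hole 1 (subtracted): ⌀12, A = 113.1 mm², y = 12.5 mm, Ī = 1017.9 mm⁴.
Hole 2 (subtracted): ⌀12, A = 113.1 mm², y = 12.5 mm, Ī = 1017.9 mm⁴.
Hole 3 (subtracted): ⌀12, A = 113.1 mm², y = 12.5 mm, Ī = 1017.9 mm⁴.
Hole 4 (subtracted): ⌀12, A = 113.1 mm², y = 12.5 mm, Ī = 1017.9 mm⁴.
By symmetry the centroid is at mid-height, ȳ = 12.5 mm.
All pieces are centred on the horizontal axis through the centroid, so I = ΣĪ (holes subtracted) = 321 449 mm⁴.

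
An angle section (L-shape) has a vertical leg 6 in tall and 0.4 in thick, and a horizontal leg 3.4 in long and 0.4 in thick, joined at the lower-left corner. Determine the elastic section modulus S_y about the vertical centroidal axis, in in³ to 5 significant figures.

Break the section into simple shapes (no overlaps), measuring from the bottom-left corner of the bounding box.
Vertical leg: 0.4 × 6, A = 2.4 in², x = 0.2 in, Ī = 0.032 in⁴.
Horizontal leg (remainder): 3 × 0.4, A = 1.2 in², x = 1.9 in, Ī = 0.9 in⁴.
Centroid: x̄ = ΣA·x / ΣA = 0.7666667 in.
Transfer each piece to the vertical centroidal axis using Ī + A·d² with d = x − 0.7666667:
  vertical leg: d = -0.5666667 in → contributes +0.8026667 in⁴
  horizontal leg (remainder): d = 1.133333 in → contributes +2.441333 in⁴
Total I = 3.244 in⁴.
Extreme fibre distance c = 2.633333 in; S = I/c = 1.231899 in³.

S_y ≈ 1.2319 in³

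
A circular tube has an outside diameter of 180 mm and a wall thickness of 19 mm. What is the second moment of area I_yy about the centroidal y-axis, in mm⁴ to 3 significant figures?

I_yy ≈ 3.16 × 10⁷ mm⁴

Decompose the section into non-overlapping parts with the origin at the bottom-left of its bounding rectangle.
Outer circle: ⌀180, A = 25 447 mm², x = 90 mm, Ī = 51 529 974 mm⁴.
Bore (subtracted): ⌀142, A = 15 837 mm², x = 90 mm, Ī = 19 958 288 mm⁴.
By symmetry the centroid is at mid-width, x̄ = 90 mm.
All pieces are centred on the centroidal y-axis, so I = ΣĪ (holes subtracted) = 31 571 686 mm⁴.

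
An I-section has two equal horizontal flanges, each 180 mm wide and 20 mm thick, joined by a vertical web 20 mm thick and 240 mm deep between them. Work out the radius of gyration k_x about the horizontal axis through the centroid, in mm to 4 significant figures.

k_x ≈ 109.9 mm

Decompose the section into non-overlapping parts with the origin at the bottom-left of its bounding rectangle.
Bottom flange: 180 × 20, A = 3 600 mm², y = 10 mm, Ī = 120 000 mm⁴.
Web: 20 × 240, A = 4 800 mm², y = 140 mm, Ī = 23 040 000 mm⁴.
Top flange: 180 × 20, A = 3 600 mm², y = 270 mm, Ī = 120 000 mm⁴.
By symmetry the centroid is at mid-height, ȳ = 140 mm.
Transfer each piece to the horizontal axis through the centroid using Ī + A·d² with d = y − 140:
  bottom flange: d = -130 mm → contributes +60 960 000 mm⁴
  web: d = 0 mm → contributes +23 040 000 mm⁴
  top flange: d = 130 mm → contributes +60 960 000 mm⁴
Total I = 144 960 000 mm⁴.
Radius of gyration: k = √(I/A) = √(144 960 000 / 12 000) = 109.909 mm.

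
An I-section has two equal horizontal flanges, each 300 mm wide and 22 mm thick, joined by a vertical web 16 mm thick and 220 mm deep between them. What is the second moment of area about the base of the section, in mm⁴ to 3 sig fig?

I_base ≈ 4.99 × 10⁸ mm⁴

Break the section into simple shapes (no overlaps), measuring from the bottom-left corner of the bounding box.
Bottom flange: 300 × 22, A = 6 600 mm², y = 11 mm, Ī = 266 200 mm⁴.
Web: 16 × 220, A = 3 520 mm², y = 132 mm, Ī = 14 197 333 mm⁴.
Top flange: 300 × 22, A = 6 600 mm², y = 253 mm, Ī = 266 200 mm⁴.
Transfer each piece to a horizontal axis along the bottom face using Ī + A·d² with d = y − 0:
  bottom flange: d = 11 mm → contributes +1 064 800 mm⁴
  web: d = 132 mm → contributes +75 529 813 mm⁴
  top flange: d = 253 mm → contributes +422 725 600 mm⁴
Total I = 499 320 213 mm⁴.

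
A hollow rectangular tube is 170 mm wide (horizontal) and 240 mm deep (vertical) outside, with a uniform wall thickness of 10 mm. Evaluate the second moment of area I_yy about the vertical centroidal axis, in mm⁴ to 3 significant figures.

Split into non-overlapping primitives; take the origin at the lower-left of the bounding box.
Outer rectangle: 170 × 240, A = 40 800 mm², x = 85 mm, Ī = 98 260 000 mm⁴.
Inner void (subtracted): 150 × 220, A = 33 000 mm², x = 85 mm, Ī = 61 875 000 mm⁴.
By symmetry the centroid is at mid-width, x̄ = 85 mm.
All pieces are centred on the vertical centroidal axis, so I = ΣĪ (holes subtracted) = 36 385 000 mm⁴.

I_yy ≈ 3.64 × 10⁷ mm⁴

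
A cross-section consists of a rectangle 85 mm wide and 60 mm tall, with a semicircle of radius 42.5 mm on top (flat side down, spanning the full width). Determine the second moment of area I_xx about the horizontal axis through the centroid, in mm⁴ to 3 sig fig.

I_xx ≈ 6.09 × 10⁶ mm⁴

Treat the section as a set of non-overlapping primitives; coordinates are from the bounding-box lower-left.
Rectangular body: 85 × 60, A = 5 100 mm², y = 30 mm, Ī = 1 530 000 mm⁴.
Semicircular cap: semicircle r = 42.5, A = 2837.3 mm², y = 78.038 mm, Ī = 358 086 mm⁴.
Centroid: ȳ = ΣA·y / ΣA = 47.172 mm.
Transfer each piece to the horizontal axis through the centroid using Ī + A·d² with d = y − 47.172:
  rectangular body: d = -17.172 mm → contributes +3 033 790 mm⁴
  semicircular cap: d = 30.866 mm → contributes +3 061 172 mm⁴
Total I = 6 094 962 mm⁴.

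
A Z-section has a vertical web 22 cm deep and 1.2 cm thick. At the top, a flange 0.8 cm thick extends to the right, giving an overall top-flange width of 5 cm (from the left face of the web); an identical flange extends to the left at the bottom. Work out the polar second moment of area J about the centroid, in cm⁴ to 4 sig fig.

Treat the section as a set of non-overlapping primitives; coordinates are from the bounding-box lower-left.
Web: 1.2 × 22, A = 26.4 cm², y = 11 cm, Ī = 1064.8 cm⁴.
Top flange (beyond web): 3.8 × 0.8, A = 3.04 cm², y = 21.6 cm, Ī = 0.162133 cm⁴.
Bottom flange (beyond web): 3.8 × 0.8, A = 3.04 cm², y = 0.4 cm, Ī = 0.162133 cm⁴.
Centroid: ȳ = ΣA·y / ΣA = 11 cm.
Transfer each piece to the centroidal x-axis using Ī + A·d² with d = y − 11:
  web: d = 0 cm → contributes +1064.8 cm⁴
  top flange (beyond web): d = 10.6 cm → contributes +341.737 cm⁴
  bottom flange (beyond web): d = -10.6 cm → contributes +341.737 cm⁴
Total I = 1748.27 cm⁴.
For the y-axis: x̄ = 4.4 cm.
Repeating about the centroidal y-axis gives I_y = 48.4843 cm⁴.
Polar second moment: J = I_x + I_y = 1796.76 cm⁴.

J ≈ 1797 cm⁴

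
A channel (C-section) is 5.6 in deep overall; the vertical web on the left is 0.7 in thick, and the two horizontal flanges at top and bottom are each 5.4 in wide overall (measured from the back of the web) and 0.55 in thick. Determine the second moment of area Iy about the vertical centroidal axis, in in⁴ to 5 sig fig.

Iy ≈ 25.930 in⁴

Split into non-overlapping primitives; take the origin at the lower-left of the bounding box.
Web: 0.7 × 5.6, A = 3.92 in², x = 0.35 in, Ī = 0.1600667 in⁴.
Top flange (beyond web): 4.7 × 0.55, A = 2.585 in², x = 3.05 in, Ī = 4.758554 in⁴.
Bottom flange (beyond web): 4.7 × 0.55, A = 2.585 in², x = 3.05 in, Ī = 4.758554 in⁴.
Centroid: x̄ = ΣA·x / ΣA = 1.885644 in.
Transfer each piece to the vertical centroidal axis using Ī + A·d² with d = x − 1.885644:
  web: d = -1.535644 in → contributes +9.404215 in⁴
  top flange (beyond web): d = 1.164356 in → contributes +8.263106 in⁴
  bottom flange (beyond web): d = 1.164356 in → contributes +8.263106 in⁴
Total I = 25.93043 in⁴.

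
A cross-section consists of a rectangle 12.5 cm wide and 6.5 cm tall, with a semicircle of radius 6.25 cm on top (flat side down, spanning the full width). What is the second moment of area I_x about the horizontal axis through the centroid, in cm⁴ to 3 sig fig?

Decompose the section into non-overlapping parts with the origin at the bottom-left of its bounding rectangle.
Rectangular body: 12.5 × 6.5, A = 81.25 cm², y = 3.25 cm, Ī = 286.07 cm⁴.
Semicircular cap: semicircle r = 6.25, A = 61.359 cm², y = 9.1526 cm, Ī = 167.48 cm⁴.
Centroid: ȳ = ΣA·y / ΣA = 5.7897 cm.
Transfer each piece to the horizontal axis through the centroid using Ī + A·d² with d = y − 5.7897:
  rectangular body: d = -2.5397 cm → contributes +810.12 cm⁴
  semicircular cap: d = 3.3629 cm → contributes +861.41 cm⁴
Total I = 1671.5 cm⁴.

I_x ≈ 1670 cm⁴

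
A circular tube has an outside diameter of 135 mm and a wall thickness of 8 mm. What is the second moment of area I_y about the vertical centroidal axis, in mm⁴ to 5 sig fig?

I_y ≈ 6.4607 × 10⁶ mm⁴

Split into non-overlapping primitives; take the origin at the lower-left of the bounding box.
Outer circle: ⌀135, A = 14313.88 mm², x = 67.5 mm, Ī = 16 304 406 mm⁴.
Bore (subtracted): ⌀119, A = 11122.02 mm², x = 67.5 mm, Ī = 9 843 686 mm⁴.
By symmetry the centroid is at mid-width, x̄ = 67.5 mm.
All pieces are centred on the vertical centroidal axis, so I = ΣĪ (holes subtracted) = 6 460 720 mm⁴.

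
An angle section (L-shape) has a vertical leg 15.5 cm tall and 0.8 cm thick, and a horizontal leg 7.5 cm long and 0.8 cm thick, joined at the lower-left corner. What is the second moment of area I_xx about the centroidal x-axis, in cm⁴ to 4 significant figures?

Decompose the section into non-overlapping parts with the origin at the bottom-left of its bounding rectangle.
Vertical leg: 0.8 × 15.5, A = 12.4 cm², y = 7.75 cm, Ī = 248.258 cm⁴.
Horizontal leg (remainder): 6.7 × 0.8, A = 5.36 cm², y = 0.4 cm, Ī = 0.285867 cm⁴.
Centroid: ȳ = ΣA·y / ΣA = 5.53176 cm.
Transfer each piece to the centroidal x-axis using Ī + A·d² with d = y − 5.53176:
  vertical leg: d = 2.21824 cm → contributes +309.274 cm⁴
  horizontal leg (remainder): d = -5.13176 cm → contributes +141.441 cm⁴
Total I = 450.715 cm⁴.

I_xx ≈ 450.7 cm⁴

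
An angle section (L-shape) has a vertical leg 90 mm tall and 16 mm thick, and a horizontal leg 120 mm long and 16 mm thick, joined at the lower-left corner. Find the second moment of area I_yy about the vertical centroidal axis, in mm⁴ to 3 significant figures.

Decompose the section into non-overlapping parts with the origin at the bottom-left of its bounding rectangle.
Vertical leg: 16 × 90, A = 1 440 mm², x = 8 mm, Ī = 30 720 mm⁴.
Horizontal leg (remainder): 104 × 16, A = 1 664 mm², x = 68 mm, Ī = 1 499 819 mm⁴.
Centroid: x̄ = ΣA·x / ΣA = 40.165 mm.
Transfer each piece to the vertical centroidal axis using Ī + A·d² with d = x − 40.165:
  vertical leg: d = -32.165 mm → contributes +1 520 521 mm⁴
  horizontal leg (remainder): d = 27.835 mm → contributes +2 789 069 mm⁴
Total I = 4 309 590 mm⁴.

I_yy ≈ 4.31 × 10⁶ mm⁴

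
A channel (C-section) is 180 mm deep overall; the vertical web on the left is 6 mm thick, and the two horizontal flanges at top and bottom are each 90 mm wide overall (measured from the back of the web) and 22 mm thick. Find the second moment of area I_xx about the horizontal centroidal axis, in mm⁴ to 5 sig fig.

Treat the section as a set of non-overlapping primitives; coordinates are from the bounding-box lower-left.
Web: 6 × 180, A = 1 080 mm², y = 90 mm, Ī = 2 916 000 mm⁴.
Top flange (beyond web): 84 × 22, A = 1 848 mm², y = 169 mm, Ī = 74 536 mm⁴.
Bottom flange (beyond web): 84 × 22, A = 1 848 mm², y = 11 mm, Ī = 74 536 mm⁴.
By symmetry the centroid is at mid-height, ȳ = 90 mm.
Transfer each piece to the horizontal centroidal axis using Ī + A·d² with d = y − 90:
  web: d = 0 mm → contributes +2 916 000 mm⁴
  top flange (beyond web): d = 79 mm → contributes +11 607 904 mm⁴
  bottom flange (beyond web): d = -79 mm → contributes +11 607 904 mm⁴
Total I = 26 131 808 mm⁴.

I_xx ≈ 2.6132 × 10⁷ mm⁴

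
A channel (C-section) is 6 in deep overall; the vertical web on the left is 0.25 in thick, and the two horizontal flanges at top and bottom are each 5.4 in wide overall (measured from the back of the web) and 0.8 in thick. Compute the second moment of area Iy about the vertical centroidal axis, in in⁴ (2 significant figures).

Iy ≈ 27 in⁴

Break the section into simple shapes (no overlaps), measuring from the bottom-left corner of the bounding box.
Web: 0.25 × 6, A = 1.5 in², x = 0.125 in, Ī = 0.007813 in⁴.
Top flange (beyond web): 5.15 × 0.8, A = 4.12 in², x = 2.825 in, Ī = 9.106 in⁴.
Bottom flange (beyond web): 5.15 × 0.8, A = 4.12 in², x = 2.825 in, Ī = 9.106 in⁴.
Centroid: x̄ = ΣA·x / ΣA = 2.409 in.
Transfer each piece to the vertical centroidal axis using Ī + A·d² with d = x − 2.409:
  web: d = -2.284 in → contributes +7.834 in⁴
  top flange (beyond web): d = 0.4158 in → contributes +9.818 in⁴
  bottom flange (beyond web): d = 0.4158 in → contributes +9.818 in⁴
Total I = 27.47 in⁴.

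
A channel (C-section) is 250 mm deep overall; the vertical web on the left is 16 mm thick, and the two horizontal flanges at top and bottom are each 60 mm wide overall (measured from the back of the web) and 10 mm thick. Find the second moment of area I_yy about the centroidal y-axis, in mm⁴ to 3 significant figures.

I_yy ≈ 8.76 × 10⁵ mm⁴

Treat the section as a set of non-overlapping primitives; coordinates are from the bounding-box lower-left.
Web: 16 × 250, A = 4 000 mm², x = 8 mm, Ī = 85 333 mm⁴.
Top flange (beyond web): 44 × 10, A = 440 mm², x = 38 mm, Ī = 70 987 mm⁴.
Bottom flange (beyond web): 44 × 10, A = 440 mm², x = 38 mm, Ī = 70 987 mm⁴.
Centroid: x̄ = ΣA·x / ΣA = 13.41 mm.
Transfer each piece to the centroidal y-axis using Ī + A·d² with d = x − 13.41:
  web: d = -5.4098 mm → contributes +202 399 mm⁴
  top flange (beyond web): d = 24.59 mm → contributes +337 044 mm⁴
  bottom flange (beyond web): d = 24.59 mm → contributes +337 044 mm⁴
Total I = 876 487 mm⁴.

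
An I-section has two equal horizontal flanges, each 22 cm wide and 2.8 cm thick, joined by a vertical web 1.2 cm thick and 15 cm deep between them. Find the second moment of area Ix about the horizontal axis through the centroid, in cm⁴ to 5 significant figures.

Treat the section as a set of non-overlapping primitives; coordinates are from the bounding-box lower-left.
Bottom flange: 22 × 2.8, A = 61.6 cm², y = 1.4 cm, Ī = 40.24533 cm⁴.
Web: 1.2 × 15, A = 18 cm², y = 10.3 cm, Ī = 337.5 cm⁴.
Top flange: 22 × 2.8, A = 61.6 cm², y = 19.2 cm, Ī = 40.24533 cm⁴.
By symmetry the centroid is at mid-height, ȳ = 10.3 cm.
Transfer each piece to the horizontal axis through the centroid using Ī + A·d² with d = y − 10.3:
  bottom flange: d = -8.9 cm → contributes +4919.581 cm⁴
  web: d = 0 cm → contributes +337.5 cm⁴
  top flange: d = 8.9 cm → contributes +4919.581 cm⁴
Total I = 10176.66 cm⁴.

Ix ≈ 1.0177 × 10⁴ cm⁴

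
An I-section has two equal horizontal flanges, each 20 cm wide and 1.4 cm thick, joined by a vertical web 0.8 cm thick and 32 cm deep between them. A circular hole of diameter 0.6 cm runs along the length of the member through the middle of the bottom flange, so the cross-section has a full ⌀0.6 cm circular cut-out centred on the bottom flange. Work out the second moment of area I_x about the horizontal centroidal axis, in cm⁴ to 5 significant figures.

Split into non-overlapping primitives; take the origin at the lower-left of the bounding box.
Bottom flange: 20 × 1.4, A = 28 cm², y = 0.7 cm, Ī = 4.573333 cm⁴.
Web: 0.8 × 32, A = 25.6 cm², y = 17.4 cm, Ī = 2184.533 cm⁴.
Top flange: 20 × 1.4, A = 28 cm², y = 34.1 cm, Ī = 4.573333 cm⁴.
Hole (subtracted): ⌀0.6, A = 0.2827433 cm², y = 0.7 cm, Ī = 0.006361725 cm⁴.
Centroid: ȳ = ΣA·y / ΣA = 17.45807 cm.
Transfer each piece to the horizontal centroidal axis using Ī + A·d² with d = y − 17.45807:
  bottom flange: d = -16.75807 cm → contributes +7867.892 cm⁴
  web: d = -0.05806656 cm → contributes +2184.62 cm⁴
  top flange: d = 16.64193 cm → contributes +7759.284 cm⁴
  hole: d = -16.75807 cm → contributes −79.40996 cm⁴
Total I = 17732.39 cm⁴.

I_x ≈ 1.7732 × 10⁴ cm⁴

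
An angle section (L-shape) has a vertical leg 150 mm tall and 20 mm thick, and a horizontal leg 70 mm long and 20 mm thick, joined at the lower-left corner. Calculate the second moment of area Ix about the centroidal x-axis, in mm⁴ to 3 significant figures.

Ix ≈ 8.83 × 10⁶ mm⁴

Split into non-overlapping primitives; take the origin at the lower-left of the bounding box.
Vertical leg: 20 × 150, A = 3 000 mm², y = 75 mm, Ī = 5 625 000 mm⁴.
Horizontal leg (remainder): 50 × 20, A = 1 000 mm², y = 10 mm, Ī = 33 333 mm⁴.
Centroid: ȳ = ΣA·y / ΣA = 58.75 mm.
Transfer each piece to the centroidal x-axis using Ī + A·d² with d = y − 58.75:
  vertical leg: d = 16.25 mm → contributes +6 417 188 mm⁴
  horizontal leg (remainder): d = -48.75 mm → contributes +2 409 896 mm⁴
Total I = 8 827 083 mm⁴.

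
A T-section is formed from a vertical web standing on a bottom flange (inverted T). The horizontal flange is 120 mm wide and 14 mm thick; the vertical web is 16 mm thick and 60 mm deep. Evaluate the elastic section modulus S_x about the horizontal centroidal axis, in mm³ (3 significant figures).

Treat the section as a set of non-overlapping primitives; coordinates are from the bounding-box lower-left.
Flange: 120 × 14, A = 1 680 mm², y = 7 mm, Ī = 27 440 mm⁴.
Web: 16 × 60, A = 960 mm², y = 44 mm, Ī = 288 000 mm⁴.
Centroid: ȳ = ΣA·y / ΣA = 20.455 mm.
Transfer each piece to the horizontal centroidal axis using Ī + A·d² with d = y − 20.455:
  flange: d = -13.455 mm → contributes +331 562 mm⁴
  web: d = 23.545 mm → contributes +820 213 mm⁴
Total I = 1 151 775 mm⁴.
Extreme fibre distance c = 53.545 mm; S = I/c = 21 510 mm³.

S_x ≈ 2.15 × 10⁴ mm³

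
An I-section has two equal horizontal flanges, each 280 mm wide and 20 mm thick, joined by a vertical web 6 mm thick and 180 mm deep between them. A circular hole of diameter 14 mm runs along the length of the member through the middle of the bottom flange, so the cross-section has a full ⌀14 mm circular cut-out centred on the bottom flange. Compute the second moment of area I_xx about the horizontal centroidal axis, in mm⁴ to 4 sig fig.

Decompose the section into non-overlapping parts with the origin at the bottom-left of its bounding rectangle.
Bottom flange: 280 × 20, A = 5 600 mm², y = 10 mm, Ī = 186 667 mm⁴.
Web: 6 × 180, A = 1 080 mm², y = 110 mm, Ī = 2 916 000 mm⁴.
Top flange: 280 × 20, A = 5 600 mm², y = 210 mm, Ī = 186 667 mm⁴.
Hole (subtracted): ⌀14, A = 153.938 mm², y = 10 mm, Ī = 1885.74 mm⁴.
Centroid: ȳ = ΣA·y / ΣA = 111.269 mm.
Transfer each piece to the horizontal centroidal axis using Ī + A·d² with d = y − 111.269:
  bottom flange: d = -101.269 mm → contributes +57 617 510 mm⁴
  web: d = -1.26948 mm → contributes +2 917 741 mm⁴
  top flange: d = 98.7305 mm → contributes +54 773 873 mm⁴
  hole: d = -101.269 mm → contributes −1 580 599 mm⁴
Total I = 113 728 525 mm⁴.

I_xx ≈ 1.137 × 10⁸ mm⁴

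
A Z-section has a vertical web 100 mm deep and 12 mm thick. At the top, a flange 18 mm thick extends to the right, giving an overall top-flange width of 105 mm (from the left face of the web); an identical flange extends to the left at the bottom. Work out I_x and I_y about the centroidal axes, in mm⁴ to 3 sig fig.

I_x ≈ 6.72 × 10⁶ mm⁴, I_y ≈ 1.17 × 10⁷ mm⁴

Split into non-overlapping primitives; take the origin at the lower-left of the bounding box.
Web: 12 × 100, A = 1 200 mm², y = 50 mm, Ī = 1 000 000 mm⁴.
Top flange (beyond web): 93 × 18, A = 1 674 mm², y = 91 mm, Ī = 45 198 mm⁴.
Bottom flange (beyond web): 93 × 18, A = 1 674 mm², y = 9 mm, Ī = 45 198 mm⁴.
Centroid: ȳ = ΣA·y / ΣA = 50 mm.
Transfer each piece to the centroidal x-axis using Ī + A·d² with d = y − 50:
  web: d = 0 mm → contributes +1 000 000 mm⁴
  top flange (beyond web): d = 41 mm → contributes +2 859 192 mm⁴
  bottom flange (beyond web): d = -41 mm → contributes +2 859 192 mm⁴
Total I = 6 718 384 mm⁴.
For the y-axis: x̄ = 99 mm.
Repeating about the centroidal y-axis gives I_y = 11 655 396 mm⁴.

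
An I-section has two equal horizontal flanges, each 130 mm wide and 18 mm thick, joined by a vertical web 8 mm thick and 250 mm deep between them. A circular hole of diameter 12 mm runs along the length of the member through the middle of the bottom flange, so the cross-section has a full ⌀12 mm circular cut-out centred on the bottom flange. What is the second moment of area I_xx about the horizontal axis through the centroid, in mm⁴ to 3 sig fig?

I_xx ≈ 9.25 × 10⁷ mm⁴

Treat the section as a set of non-overlapping primitives; coordinates are from the bounding-box lower-left.
Bottom flange: 130 × 18, A = 2 340 mm², y = 9 mm, Ī = 63 180 mm⁴.
Web: 8 × 250, A = 2 000 mm², y = 143 mm, Ī = 10 416 667 mm⁴.
Top flange: 130 × 18, A = 2 340 mm², y = 277 mm, Ī = 63 180 mm⁴.
Hole (subtracted): ⌀12, A = 113.1 mm², y = 9 mm, Ī = 1017.9 mm⁴.
Centroid: ȳ = ΣA·y / ΣA = 145.31 mm.
Transfer each piece to the horizontal axis through the centroid using Ī + A·d² with d = y − 145.31:
  bottom flange: d = -136.31 mm → contributes +43 539 945 mm⁴
  web: d = -2.3078 mm → contributes +10 427 318 mm⁴
  top flange: d = 131.69 mm → contributes +40 645 420 mm⁴
  hole: d = -136.31 mm → contributes −2 102 345 mm⁴
Total I = 92 510 338 mm⁴.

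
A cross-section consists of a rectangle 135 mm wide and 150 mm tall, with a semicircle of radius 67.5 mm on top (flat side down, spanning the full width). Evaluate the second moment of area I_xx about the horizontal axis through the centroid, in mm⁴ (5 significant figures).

I_xx ≈ 9.7056 × 10⁷ mm⁴

Decompose the section into non-overlapping parts with the origin at the bottom-left of its bounding rectangle.
Rectangular body: 135 × 150, A = 20 250 mm², y = 75 mm, Ī = 37 968 750 mm⁴.
Semicircular cap: semicircle r = 67.5, A = 7156.941 mm², y = 178.6479 mm, Ī = 2 278 490 mm⁴.
Centroid: ȳ = ΣA·y / ΣA = 102.0662 mm.
Transfer each piece to the horizontal axis through the centroid using Ī + A·d² with d = y − 102.0662:
  rectangular body: d = -27.0662 mm → contributes +52 803 481 mm⁴
  semicircular cap: d = 76.58169 mm → contributes +44 252 193 mm⁴
Total I = 97 055 674 mm⁴.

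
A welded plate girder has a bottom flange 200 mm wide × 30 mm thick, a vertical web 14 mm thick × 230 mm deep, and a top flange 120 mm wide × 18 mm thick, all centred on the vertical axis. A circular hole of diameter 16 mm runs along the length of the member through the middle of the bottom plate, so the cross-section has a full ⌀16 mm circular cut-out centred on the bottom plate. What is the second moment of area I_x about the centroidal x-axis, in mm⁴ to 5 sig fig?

I_x ≈ 1.2478 × 10⁸ mm⁴

Decompose the section into non-overlapping parts with the origin at the bottom-left of its bounding rectangle.
Bottom plate: 200 × 30, A = 6 000 mm², y = 15 mm, Ī = 450 000 mm⁴.
Web plate: 14 × 230, A = 3 220 mm², y = 145 mm, Ī = 14 194 833 mm⁴.
Top plate: 120 × 18, A = 2 160 mm², y = 269 mm, Ī = 58 320 mm⁴.
Hole (subtracted): ⌀16, A = 201.0619 mm², y = 15 mm, Ī = 3216.991 mm⁴.
Centroid: ȳ = ΣA·y / ΣA = 101.5234 mm.
Transfer each piece to the centroidal x-axis using Ī + A·d² with d = y − 101.5234:
  bottom plate: d = -86.52342 mm → contributes +45 367 818 mm⁴
  web plate: d = 43.47658 mm → contributes +20 281 318 mm⁴
  top plate: d = 167.4766 mm → contributes +60 642 871 mm⁴
  hole: d = -86.52342 mm → contributes −1 508 428 mm⁴
Total I = 124 783 580 mm⁴.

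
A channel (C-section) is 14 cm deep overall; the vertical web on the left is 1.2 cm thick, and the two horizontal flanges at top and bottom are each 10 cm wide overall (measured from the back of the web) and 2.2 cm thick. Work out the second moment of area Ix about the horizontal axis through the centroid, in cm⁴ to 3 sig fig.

Split into non-overlapping primitives; take the origin at the lower-left of the bounding box.
Web: 1.2 × 14, A = 16.8 cm², y = 7 cm, Ī = 274.4 cm⁴.
Top flange (beyond web): 8.8 × 2.2, A = 19.36 cm², y = 12.9 cm, Ī = 7.8085 cm⁴.
Bottom flange (beyond web): 8.8 × 2.2, A = 19.36 cm², y = 1.1 cm, Ī = 7.8085 cm⁴.
By symmetry the centroid is at mid-height, ȳ = 7 cm.
Transfer each piece to the horizontal axis through the centroid using Ī + A·d² with d = y − 7:
  web: d = 0 cm → contributes +274.4 cm⁴
  top flange (beyond web): d = 5.9 cm → contributes +681.73 cm⁴
  bottom flange (beyond web): d = -5.9 cm → contributes +681.73 cm⁴
Total I = 1637.9 cm⁴.

Ix ≈ 1640 cm⁴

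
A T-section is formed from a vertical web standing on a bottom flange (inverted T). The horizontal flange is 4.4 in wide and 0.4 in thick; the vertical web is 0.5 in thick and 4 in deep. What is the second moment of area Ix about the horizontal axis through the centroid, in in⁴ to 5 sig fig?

Break the section into simple shapes (no overlaps), measuring from the bottom-left corner of the bounding box.
Flange: 4.4 × 0.4, A = 1.76 in², y = 0.2 in, Ī = 0.02346667 in⁴.
Web: 0.5 × 4, A = 2 in², y = 2.4 in, Ī = 2.666667 in⁴.
Centroid: ȳ = ΣA·y / ΣA = 1.370213 in.
Transfer each piece to the horizontal axis through the centroid using Ī + A·d² with d = y − 1.370213:
  flange: d = -1.170213 in → contributes +2.433607 in⁴
  web: d = 1.029787 in → contributes +4.78759 in⁴
Total I = 7.221197 in⁴.

Ix ≈ 7.2212 in⁴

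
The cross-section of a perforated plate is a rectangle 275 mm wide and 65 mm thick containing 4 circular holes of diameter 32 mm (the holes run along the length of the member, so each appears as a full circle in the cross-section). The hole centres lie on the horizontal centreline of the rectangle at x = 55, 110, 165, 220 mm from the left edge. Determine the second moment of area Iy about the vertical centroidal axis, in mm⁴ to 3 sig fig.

Break the section into simple shapes (no overlaps), measuring from the bottom-left corner of the bounding box.
Plate: 275 × 65, A = 17 875 mm², x = 137.5 mm, Ī = 112 649 740 mm⁴.
Hole 1 (subtracted): ⌀32, A = 804.25 mm², x = 55 mm, Ī = 51 472 mm⁴.
Hole 2 (subtracted): ⌀32, A = 804.25 mm², x = 110 mm, Ī = 51 472 mm⁴.
Hole 3 (subtracted): ⌀32, A = 804.25 mm², x = 165 mm, Ī = 51 472 mm⁴.
Hole 4 (subtracted): ⌀32, A = 804.25 mm², x = 220 mm, Ī = 51 472 mm⁴.
By symmetry the centroid is at mid-width, x̄ = 137.5 mm.
Transfer each piece to the vertical centroidal axis using Ī + A·d² with d = x − 137.5:
  plate: d = 0 mm → contributes +112 649 740 mm⁴
  hole 1: d = -82.5 mm → contributes −5 525 383 mm⁴
  hole 2: d = -27.5 mm → contributes −659 684 mm⁴
  hole 3: d = 27.5 mm → contributes −659 684 mm⁴
  hole 4: d = 82.5 mm → contributes −5 525 383 mm⁴
Total I = 100 279 605 mm⁴.

Iy ≈ 1.00 × 10⁸ mm⁴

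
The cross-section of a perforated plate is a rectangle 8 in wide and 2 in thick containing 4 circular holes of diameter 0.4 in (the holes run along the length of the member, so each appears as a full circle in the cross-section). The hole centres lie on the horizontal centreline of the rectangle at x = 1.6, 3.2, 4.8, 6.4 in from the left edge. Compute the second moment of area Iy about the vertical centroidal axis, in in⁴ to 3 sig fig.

Iy ≈ 83.7 in⁴

Decompose the section into non-overlapping parts with the origin at the bottom-left of its bounding rectangle.
Plate: 8 × 2, A = 16 in², x = 4 in, Ī = 85.333 in⁴.
Hole 1 (subtracted): ⌀0.4, A = 0.12566 in², x = 1.6 in, Ī = 0.0012566 in⁴.
Hole 2 (subtracted): ⌀0.4, A = 0.12566 in², x = 3.2 in, Ī = 0.0012566 in⁴.
Hole 3 (subtracted): ⌀0.4, A = 0.12566 in², x = 4.8 in, Ī = 0.0012566 in⁴.
Hole 4 (subtracted): ⌀0.4, A = 0.12566 in², x = 6.4 in, Ī = 0.0012566 in⁴.
By symmetry the centroid is at mid-width, x̄ = 4 in.
Transfer each piece to the vertical centroidal axis using Ī + A·d² with d = x − 4:
  plate: d = 0 in → contributes +85.333 in⁴
  hole 1: d = -2.4 in → contributes −0.72508 in⁴
  hole 2: d = -0.8 in → contributes −0.081681 in⁴
  hole 3: d = 0.8 in → contributes −0.081681 in⁴
  hole 4: d = 2.4 in → contributes −0.72508 in⁴
Total I = 83.72 in⁴.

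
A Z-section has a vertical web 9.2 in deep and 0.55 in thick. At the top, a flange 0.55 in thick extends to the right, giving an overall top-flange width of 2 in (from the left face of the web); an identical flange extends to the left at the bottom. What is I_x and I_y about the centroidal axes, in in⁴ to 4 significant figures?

Decompose the section into non-overlapping parts with the origin at the bottom-left of its bounding rectangle.
Web: 0.55 × 9.2, A = 5.06 in², y = 4.6 in, Ī = 35.6899 in⁴.
Top flange (beyond web): 1.45 × 0.55, A = 0.7975 in², y = 8.925 in, Ī = 0.0201036 in⁴.
Bottom flange (beyond web): 1.45 × 0.55, A = 0.7975 in², y = 0.275 in, Ī = 0.0201036 in⁴.
Centroid: ȳ = ΣA·y / ΣA = 4.6 in.
Transfer each piece to the centroidal x-axis using Ī + A·d² with d = y − 4.6:
  web: d = 0 in → contributes +35.6899 in⁴
  top flange (beyond web): d = 4.325 in → contributes +14.9378 in⁴
  bottom flange (beyond web): d = -4.325 in → contributes +14.9378 in⁴
Total I = 65.5655 in⁴.
For the y-axis: x̄ = 1.725 in.
Repeating about the centroidal y-axis gives I_y = 2.00201 in⁴.

I_x ≈ 65.57 in⁴, I_y ≈ 2.002 in⁴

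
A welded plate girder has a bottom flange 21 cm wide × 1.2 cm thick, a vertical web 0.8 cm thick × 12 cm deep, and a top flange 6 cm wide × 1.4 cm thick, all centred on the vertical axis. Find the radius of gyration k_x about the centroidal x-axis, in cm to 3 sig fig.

Break the section into simple shapes (no overlaps), measuring from the bottom-left corner of the bounding box.
Bottom plate: 21 × 1.2, A = 25.2 cm², y = 0.6 cm, Ī = 3.024 cm⁴.
Web plate: 0.8 × 12, A = 9.6 cm², y = 7.2 cm, Ī = 115.2 cm⁴.
Top plate: 6 × 1.4, A = 8.4 cm², y = 13.9 cm, Ī = 1.372 cm⁴.
Centroid: ȳ = ΣA·y / ΣA = 4.6528 cm.
Transfer each piece to the centroidal x-axis using Ī + A·d² with d = y − 4.6528:
  bottom plate: d = -4.0528 cm → contributes +416.93 cm⁴
  web plate: d = 2.5472 cm → contributes +177.49 cm⁴
  top plate: d = 9.2472 cm → contributes +719.67 cm⁴
Total I = 1314.1 cm⁴.
Radius of gyration: k = √(I/A) = √(1314.1 / 43.2) = 5.5153 cm.

k_x ≈ 5.52 cm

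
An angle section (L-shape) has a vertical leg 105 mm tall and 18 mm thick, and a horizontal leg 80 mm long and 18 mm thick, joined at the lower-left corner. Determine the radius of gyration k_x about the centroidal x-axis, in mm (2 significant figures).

Decompose the section into non-overlapping parts with the origin at the bottom-left of its bounding rectangle.
Vertical leg: 18 × 105, A = 1 890 mm², y = 52.5 mm, Ī = 1 736 438 mm⁴.
Horizontal leg (remainder): 62 × 18, A = 1 116 mm², y = 9 mm, Ī = 30 132 mm⁴.
Centroid: ȳ = ΣA·y / ΣA = 36.35 mm.
Transfer each piece to the centroidal x-axis using Ī + A·d² with d = y − 36.35:
  vertical leg: d = 16.15 mm → contributes +2 229 374 mm⁴
  horizontal leg (remainder): d = -27.35 mm → contributes +864 943 mm⁴
Total I = 3 094 317 mm⁴.
Radius of gyration: k = √(I/A) = √(3 094 317 / 3 006) = 32.08 mm.

k_x ≈ 32 mm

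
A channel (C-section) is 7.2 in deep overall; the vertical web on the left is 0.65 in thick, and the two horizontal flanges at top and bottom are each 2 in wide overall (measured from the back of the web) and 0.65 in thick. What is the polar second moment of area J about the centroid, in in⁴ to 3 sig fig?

Break the section into simple shapes (no overlaps), measuring from the bottom-left corner of the bounding box.
Web: 0.65 × 7.2, A = 4.68 in², y = 3.6 in, Ī = 20.218 in⁴.
Top flange (beyond web): 1.35 × 0.65, A = 0.8775 in², y = 6.875 in, Ī = 0.030895 in⁴.
Bottom flange (beyond web): 1.35 × 0.65, A = 0.8775 in², y = 0.325 in, Ī = 0.030895 in⁴.
By symmetry the centroid is at mid-height, ȳ = 3.6 in.
Transfer each piece to the centroidal x-axis using Ī + A·d² with d = y − 3.6:
  web: d = 0 in → contributes +20.218 in⁴
  top flange (beyond web): d = 3.275 in → contributes +9.4426 in⁴
  bottom flange (beyond web): d = -3.275 in → contributes +9.4426 in⁴
Total I = 39.103 in⁴.
For the y-axis: x̄ = 0.59773 in.
Repeating about the centroidal y-axis gives I_y = 1.7077 in⁴.
Polar second moment: J = I_x + I_y = 40.811 in⁴.

J ≈ 40.8 in⁴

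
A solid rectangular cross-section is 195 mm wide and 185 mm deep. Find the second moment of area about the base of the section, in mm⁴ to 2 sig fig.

I_base ≈ 4.1 × 10⁸ mm⁴

The section: 195 × 185, A = 36 075 mm², y = 92.5 mm, Ī = 102 888 906 mm⁴.
Transfer it to a horizontal axis along the bottom face using Ī + A·d² with d = y − 0:
  the section: d = 92.5 mm → contributes +411 555 625 mm⁴
Total I = 411 555 625 mm⁴.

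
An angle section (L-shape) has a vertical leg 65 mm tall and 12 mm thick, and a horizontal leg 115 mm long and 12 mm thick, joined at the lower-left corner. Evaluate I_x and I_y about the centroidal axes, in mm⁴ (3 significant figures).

Break the section into simple shapes (no overlaps), measuring from the bottom-left corner of the bounding box.
Vertical leg: 12 × 65, A = 780 mm², y = 32.5 mm, Ī = 274 625 mm⁴.
Horizontal leg (remainder): 103 × 12, A = 1 236 mm², y = 6 mm, Ī = 14 832 mm⁴.
Centroid: ȳ = ΣA·y / ΣA = 16.253 mm.
Transfer each piece to the centroidal x-axis using Ī + A·d² with d = y − 16.253:
  vertical leg: d = 16.247 mm → contributes +480 518 mm⁴
  horizontal leg (remainder): d = -10.253 mm → contributes +144 765 mm⁴
Total I = 625 283 mm⁴.
For the y-axis: x̄ = 41.253 mm.
Repeating about the centroidal y-axis gives I_y = 2 683 183 mm⁴.

I_x ≈ 6.25 × 10⁵ mm⁴, I_y ≈ 2.68 × 10⁶ mm⁴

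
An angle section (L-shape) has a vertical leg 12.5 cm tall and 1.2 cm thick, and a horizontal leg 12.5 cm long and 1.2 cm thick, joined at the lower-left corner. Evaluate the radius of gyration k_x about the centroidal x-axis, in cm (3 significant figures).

k_x ≈ 3.85 cm

Treat the section as a set of non-overlapping primitives; coordinates are from the bounding-box lower-left.
Vertical leg: 1.2 × 12.5, A = 15 cm², y = 6.25 cm, Ī = 195.31 cm⁴.
Horizontal leg (remainder): 11.3 × 1.2, A = 13.56 cm², y = 0.6 cm, Ī = 1.6272 cm⁴.
Centroid: ȳ = ΣA·y / ΣA = 3.5674 cm.
Transfer each piece to the centroidal x-axis using Ī + A·d² with d = y − 3.5674:
  vertical leg: d = 2.6826 cm → contributes +303.25 cm⁴
  horizontal leg (remainder): d = -2.9674 cm → contributes +121.03 cm⁴
Total I = 424.29 cm⁴.
Radius of gyration: k = √(I/A) = √(424.29 / 28.56) = 3.8543 cm.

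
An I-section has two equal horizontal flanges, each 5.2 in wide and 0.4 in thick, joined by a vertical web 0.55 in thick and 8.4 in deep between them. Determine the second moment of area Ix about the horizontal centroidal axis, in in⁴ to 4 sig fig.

Break the section into simple shapes (no overlaps), measuring from the bottom-left corner of the bounding box.
Bottom flange: 5.2 × 0.4, A = 2.08 in², y = 0.2 in, Ī = 0.0277333 in⁴.
Web: 0.55 × 8.4, A = 4.62 in², y = 4.6 in, Ī = 27.1656 in⁴.
Top flange: 5.2 × 0.4, A = 2.08 in², y = 9 in, Ī = 0.0277333 in⁴.
By symmetry the centroid is at mid-height, ȳ = 4.6 in.
Transfer each piece to the horizontal centroidal axis using Ī + A·d² with d = y − 4.6:
  bottom flange: d = -4.4 in → contributes +40.2965 in⁴
  web: d = 0 in → contributes +27.1656 in⁴
  top flange: d = 4.4 in → contributes +40.2965 in⁴
Total I = 107.759 in⁴.

Ix ≈ 107.8 in⁴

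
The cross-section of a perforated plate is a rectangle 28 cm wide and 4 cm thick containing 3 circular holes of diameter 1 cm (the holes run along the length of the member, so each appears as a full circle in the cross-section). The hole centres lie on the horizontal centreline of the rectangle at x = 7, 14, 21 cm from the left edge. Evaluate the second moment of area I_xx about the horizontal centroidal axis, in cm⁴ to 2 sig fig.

Decompose the section into non-overlapping parts with the origin at the bottom-left of its bounding rectangle.
Plate: 28 × 4, A = 112 cm², y = 2 cm, Ī = 149.3 cm⁴.
Hole 1 (subtracted): ⌀1, A = 0.7854 cm², y = 2 cm, Ī = 0.04909 cm⁴.
Hole 2 (subtracted): ⌀1, A = 0.7854 cm², y = 2 cm, Ī = 0.04909 cm⁴.
Hole 3 (subtracted): ⌀1, A = 0.7854 cm², y = 2 cm, Ī = 0.04909 cm⁴.
By symmetry the centroid is at mid-height, ȳ = 2 cm.
All pieces are centred on the horizontal centroidal axis, so I = ΣĪ (holes subtracted) = 149.2 cm⁴.

I_xx ≈ 150 cm⁴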